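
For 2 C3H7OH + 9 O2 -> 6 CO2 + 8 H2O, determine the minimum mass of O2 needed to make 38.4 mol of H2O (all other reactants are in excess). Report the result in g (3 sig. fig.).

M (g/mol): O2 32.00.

n(H2O) = 38.40 mol
n(O2) = (9/8) × 38.40 = 43.20 mol
mass = 43.20 × 32.00 = 1382 g

1380 g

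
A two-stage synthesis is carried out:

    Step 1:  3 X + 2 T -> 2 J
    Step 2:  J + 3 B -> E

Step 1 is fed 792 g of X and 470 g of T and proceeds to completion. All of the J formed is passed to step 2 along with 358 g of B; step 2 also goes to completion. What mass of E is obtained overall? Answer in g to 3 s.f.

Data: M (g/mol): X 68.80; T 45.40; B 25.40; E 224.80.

Step 1:
n(X) = 792.0 / 68.80 = 11.51 mol
n(T) = 470.0 / 45.40 = 10.35 mol
n/ν for X = 11.51/3 = 3.837
n/ν for T = 10.35/2 = 5.175
Smallest n/ν is X → limiting reagent.
n(J) produced = (2/3) × 11.51 = 7.673 mol
Step 2:
n(J) available = 7.673 mol
n(B) = 358.0 / 25.40 = 14.09 mol
n/ν for J = 7.673/1 = 7.673
n/ν for B = 14.09/3 = 4.697
Smallest n/ν is B → limiting reagent.
n(E) = (1/3) × 14.09 = 4.697 mol
mass = 4.697 × 224.80 = 1056 g

1060 g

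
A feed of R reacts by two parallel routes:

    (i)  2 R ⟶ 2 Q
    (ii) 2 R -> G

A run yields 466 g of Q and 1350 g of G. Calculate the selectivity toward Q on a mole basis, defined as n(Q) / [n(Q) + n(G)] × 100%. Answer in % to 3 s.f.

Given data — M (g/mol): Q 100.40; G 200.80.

n(Q) = 466 / 100.40 = 4.641 mol
n(G) = 1350 / 200.80 = 6.723 mol
selectivity = 4.641/(4.641+6.723) × 100 = 40.84 %

40.8 %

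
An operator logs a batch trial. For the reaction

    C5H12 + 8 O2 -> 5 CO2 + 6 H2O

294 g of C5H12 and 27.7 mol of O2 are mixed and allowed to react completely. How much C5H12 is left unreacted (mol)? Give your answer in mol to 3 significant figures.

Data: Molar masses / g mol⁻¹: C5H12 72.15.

n(C5H12) = 294.0 / 72.15 = 4.075 mol
n(O2) = 27.70 mol
n/ν for C5H12 = 4.075/1 = 4.075
n/ν for O2 = 27.70/8 = 3.463
Smallest n/ν is O2 → limiting reagent.
C5H12 consumed = (1/8) × 27.70 = 3.463 mol
C5H12 remaining = 4.075 − 3.463 = 0.6120 mol

0.612 mol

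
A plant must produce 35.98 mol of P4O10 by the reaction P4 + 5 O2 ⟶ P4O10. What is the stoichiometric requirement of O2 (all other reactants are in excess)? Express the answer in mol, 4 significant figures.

179.9 mol

n(P4O10) = 35.98 mol
n(O2) = (5/1) × 35.98 = 179.9 mol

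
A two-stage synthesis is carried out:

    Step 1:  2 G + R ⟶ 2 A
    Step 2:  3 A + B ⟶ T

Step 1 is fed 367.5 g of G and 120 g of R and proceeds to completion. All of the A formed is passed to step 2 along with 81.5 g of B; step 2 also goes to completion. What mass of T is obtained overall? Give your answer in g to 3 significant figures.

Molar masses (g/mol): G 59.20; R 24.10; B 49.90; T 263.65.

431 g

Step 1:
n(G) = 367.5 / 59.20 = 6.208 mol
n(R) = 120.0 / 24.10 = 4.979 mol
n/ν for G = 6.208/2 = 3.104
n/ν for R = 4.979/1 = 4.979
Smallest n/ν is G → limiting reagent.
n(A) produced = (2/2) × 6.208 = 6.208 mol
Step 2:
n(A) available = 6.208 mol
n(B) = 81.50 / 49.90 = 1.633 mol
n/ν for A = 6.208/3 = 2.069
n/ν for B = 1.633/1 = 1.633
Smallest n/ν is B → limiting reagent.
n(T) = (1/1) × 1.633 = 1.633 mol
mass = 1.633 × 263.65 = 430.5 g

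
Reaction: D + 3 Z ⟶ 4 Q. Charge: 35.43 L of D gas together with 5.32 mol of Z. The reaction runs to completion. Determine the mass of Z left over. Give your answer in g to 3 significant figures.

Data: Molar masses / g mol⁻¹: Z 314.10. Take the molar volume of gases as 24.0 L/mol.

280 g

n(D) = 35.43 / 24.0 = 1.476 mol
n(Z) = 5.320 mol
n/ν for D = 1.476/1 = 1.476
n/ν for Z = 5.320/3 = 1.773
Smallest n/ν is D → limiting reagent.
Z consumed = (3/1) × 1.476 = 4.428 mol
Z remaining = 5.320 − 4.428 = 0.8920 mol
mass = 0.8920 × 314.10 = 280.2 g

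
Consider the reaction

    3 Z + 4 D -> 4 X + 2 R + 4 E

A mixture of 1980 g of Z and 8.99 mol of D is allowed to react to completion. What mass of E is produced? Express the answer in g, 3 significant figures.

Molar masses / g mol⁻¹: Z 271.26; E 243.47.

n(Z) = 1980 / 271.26 = 7.299 mol
n(D) = 8.990 mol
n/ν for Z = 7.299/3 = 2.433
n/ν for D = 8.990/4 = 2.248
Smallest n/ν is D → limiting reagent.
n(E) = (4/4) × 8.990 = 8.990 mol
mass = 8.990 × 243.47 = 2189 g

2190 g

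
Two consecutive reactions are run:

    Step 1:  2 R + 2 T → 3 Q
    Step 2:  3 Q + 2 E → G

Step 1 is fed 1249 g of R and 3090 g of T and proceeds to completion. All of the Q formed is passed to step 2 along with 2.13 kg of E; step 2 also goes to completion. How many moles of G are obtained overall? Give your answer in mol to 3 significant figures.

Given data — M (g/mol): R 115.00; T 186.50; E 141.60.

5.43 mol

Step 1:
n(R) = 1249 / 115.00 = 10.86 mol
n(T) = 3090 / 186.50 = 16.57 mol
n/ν for R = 10.86/2 = 5.430
n/ν for T = 16.57/2 = 8.285
Smallest n/ν is R → limiting reagent.
n(Q) produced = (3/2) × 10.86 = 16.29 mol
Step 2:
n(Q) available = 16.29 mol
n(E) = 2.130×1000 / 141.60 = 15.04 mol
n/ν for Q = 16.29/3 = 5.430
n/ν for E = 15.04/2 = 7.520
Smallest n/ν is Q → limiting reagent.
n(G) = (1/3) × 16.29 = 5.430 mol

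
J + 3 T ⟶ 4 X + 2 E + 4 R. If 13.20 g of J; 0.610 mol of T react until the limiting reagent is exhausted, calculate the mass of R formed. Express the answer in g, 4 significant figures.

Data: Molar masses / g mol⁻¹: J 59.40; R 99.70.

n(J) = 13.20 / 59.40 = 0.2222 mol
n(T) = 0.6100 mol
n/ν for J = 0.2222/1 = 0.2222
n/ν for T = 0.6100/3 = 0.2033
Smallest n/ν is T → limiting reagent.
n(R) = (4/3) × 0.6100 = 0.8133 mol
mass = 0.8133 × 99.70 = 81.09 g

81.09 g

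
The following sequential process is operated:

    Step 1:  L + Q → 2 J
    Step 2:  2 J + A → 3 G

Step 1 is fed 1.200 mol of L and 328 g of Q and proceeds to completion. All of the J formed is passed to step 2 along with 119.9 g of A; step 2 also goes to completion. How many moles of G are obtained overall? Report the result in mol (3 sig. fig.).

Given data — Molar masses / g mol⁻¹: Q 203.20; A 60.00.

Step 1:
n(L) = 1.200 mol
n(Q) = 328.0 / 203.20 = 1.614 mol
n/ν for L = 1.200/1 = 1.200
n/ν for Q = 1.614/1 = 1.614
Smallest n/ν is L → limiting reagent.
n(J) produced = (2/1) × 1.200 = 2.400 mol
Step 2:
n(J) available = 2.400 mol
n(A) = 119.9 / 60.00 = 1.998 mol
n/ν for J = 2.400/2 = 1.200
n/ν for A = 1.998/1 = 1.998
Smallest n/ν is J → limiting reagent.
n(G) = (3/2) × 2.400 = 3.600 mol

3.60 mol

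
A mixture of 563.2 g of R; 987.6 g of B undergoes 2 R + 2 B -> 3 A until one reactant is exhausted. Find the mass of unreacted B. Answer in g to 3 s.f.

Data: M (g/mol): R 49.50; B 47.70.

n(R) = 563.2 / 49.50 = 11.38 mol
n(B) = 987.6 / 47.70 = 20.70 mol
n/ν → R: 5.690, B: 10.35; R is limiting.
B consumed = (2/2) × 11.38 = 11.38 mol
B remaining = 20.70 − 11.38 = 9.320 mol
mass = 9.320 × 47.70 = 444.6 g

445 g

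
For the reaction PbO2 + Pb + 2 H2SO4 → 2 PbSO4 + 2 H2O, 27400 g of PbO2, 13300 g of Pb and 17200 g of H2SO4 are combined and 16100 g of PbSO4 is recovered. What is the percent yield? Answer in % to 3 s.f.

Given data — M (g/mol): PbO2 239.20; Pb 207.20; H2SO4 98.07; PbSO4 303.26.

n(PbO2) = 27400 / 239.20 = 114.5 mol
n(Pb) = 13300 / 207.20 = 64.19 mol
n(H2SO4) = 17200 / 98.07 = 175.4 mol
n/ν for PbO2 = 114.5/1 = 114.5
n/ν for Pb = 64.19/1 = 64.19
n/ν for H2SO4 = 175.4/2 = 87.70
Smallest n/ν is Pb → limiting reagent.
theoretical n(PbSO4) = (2/1) × 64.19 = 128.4 mol → 38940 g
% yield = 16100 / 38940 × 100 = 41.35 %

41.4 %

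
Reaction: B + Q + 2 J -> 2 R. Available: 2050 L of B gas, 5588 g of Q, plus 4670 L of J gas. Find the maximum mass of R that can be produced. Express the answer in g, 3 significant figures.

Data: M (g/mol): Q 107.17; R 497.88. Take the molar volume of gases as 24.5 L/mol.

n(B) = 2050 / 24.5 = 83.67 mol
n(Q) = 5588 / 107.17 = 52.14 mol
n(J) = 4670 / 24.5 = 190.6 mol
n/ν for B = 83.67/1 = 83.67
n/ν for Q = 52.14/1 = 52.14
n/ν for J = 190.6/2 = 95.30
Smallest n/ν is Q → limiting reagent.
n(R) = (2/1) × 52.14 = 104.3 mol
mass = 104.3 × 497.88 = 51930 g

51900 g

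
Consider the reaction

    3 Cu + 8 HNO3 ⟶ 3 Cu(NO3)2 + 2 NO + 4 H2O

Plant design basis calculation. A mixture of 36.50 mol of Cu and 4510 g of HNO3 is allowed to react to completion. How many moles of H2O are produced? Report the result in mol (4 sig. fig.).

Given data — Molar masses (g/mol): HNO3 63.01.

35.79 mol

n(Cu) = 36.50 mol
n(HNO3) = 4510 / 63.01 = 71.58 mol
n/ν for Cu = 36.50/3 = 12.17
n/ν for HNO3 = 71.58/8 = 8.948
Smallest n/ν is HNO3 → limiting reagent.
n(H2O) = (4/8) × 71.58 = 35.79 mol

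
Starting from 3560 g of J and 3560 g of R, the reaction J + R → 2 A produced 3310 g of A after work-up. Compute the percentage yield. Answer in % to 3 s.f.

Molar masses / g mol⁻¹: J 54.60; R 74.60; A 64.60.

53.7 %

n(J) = 3560 / 54.60 = 65.20 mol
n(R) = 3560 / 74.60 = 47.72 mol
n/ν for J = 65.20/1 = 65.20
n/ν for R = 47.72/1 = 47.72
Smallest n/ν is R → limiting reagent.
theoretical n(A) = (2/1) × 47.72 = 95.44 mol → 6165 g
% yield = 3310 / 6165 × 100 = 53.69 %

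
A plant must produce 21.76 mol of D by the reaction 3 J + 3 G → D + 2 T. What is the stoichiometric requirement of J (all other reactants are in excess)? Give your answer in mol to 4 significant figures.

n(D) = 21.76 mol
n(J) = (3/1) × 21.76 = 65.28 mol

65.28 mol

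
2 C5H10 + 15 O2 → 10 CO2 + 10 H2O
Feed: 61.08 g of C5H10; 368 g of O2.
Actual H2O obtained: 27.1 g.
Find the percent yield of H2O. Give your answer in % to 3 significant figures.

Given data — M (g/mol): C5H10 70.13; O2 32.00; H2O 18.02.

n(C5H10) = 61.08 / 70.13 = 0.8710 mol
n(O2) = 368.0 / 32.00 = 11.50 mol
n/ν for C5H10 = 0.8710/2 = 0.4355
n/ν for O2 = 11.50/15 = 0.7667
Smallest n/ν is C5H10 → limiting reagent.
theoretical n(H2O) = (10/2) × 0.8710 = 4.355 mol → 78.48 g
% yield = 27.1 / 78.48 × 100 = 34.53 %

34.5 %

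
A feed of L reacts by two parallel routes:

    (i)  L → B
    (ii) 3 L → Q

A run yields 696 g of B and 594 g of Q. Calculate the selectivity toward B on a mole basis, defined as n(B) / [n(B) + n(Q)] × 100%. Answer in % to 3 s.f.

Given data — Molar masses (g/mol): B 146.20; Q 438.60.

77.9 %

n(B) = 696 / 146.20 = 4.761 mol
n(Q) = 594 / 438.60 = 1.354 mol
selectivity = 4.761/(4.761+1.354) × 100 = 77.86 %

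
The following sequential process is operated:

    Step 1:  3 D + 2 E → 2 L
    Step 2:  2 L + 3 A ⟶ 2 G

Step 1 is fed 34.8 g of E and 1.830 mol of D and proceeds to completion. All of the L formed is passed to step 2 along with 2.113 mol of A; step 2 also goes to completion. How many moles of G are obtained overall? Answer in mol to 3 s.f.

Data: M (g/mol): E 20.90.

Step 1:
n(E) = 34.80 / 20.90 = 1.665 mol
n(D) = 1.830 mol
n/ν → E: 0.8325, D: 0.6100; D is limiting.
n(L) produced = (2/3) × 1.830 = 1.220 mol
Step 2:
n(L) available = 1.220 mol
n(A) = 2.113 mol
n/ν → L: 0.6100, A: 0.7043; L is limiting.
n(G) = (2/2) × 1.220 = 1.220 mol

1.22 mol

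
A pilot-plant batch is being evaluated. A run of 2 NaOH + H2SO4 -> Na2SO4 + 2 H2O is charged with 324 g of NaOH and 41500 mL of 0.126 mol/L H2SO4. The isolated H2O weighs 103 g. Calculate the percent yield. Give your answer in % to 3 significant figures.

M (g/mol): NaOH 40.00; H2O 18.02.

n(NaOH) = 324.0 / 40.00 = 8.100 mol
n(H2SO4) = 0.126 × 41500/1000 = 5.229 mol
n/ν for NaOH = 8.100/2 = 4.050
n/ν for H2SO4 = 5.229/1 = 5.229
Smallest n/ν is NaOH → limiting reagent.
theoretical n(H2O) = (2/2) × 8.100 = 8.100 mol → 146.0 g
% yield = 103 / 146.0 × 100 = 70.55 %

70.6 %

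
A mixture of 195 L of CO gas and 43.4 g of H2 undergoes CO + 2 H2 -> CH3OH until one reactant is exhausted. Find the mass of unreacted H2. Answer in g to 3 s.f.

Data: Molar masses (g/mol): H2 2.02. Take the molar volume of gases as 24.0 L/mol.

10.6 g

n(CO) = 195.0 / 24.0 = 8.125 mol
n(H2) = 43.40 / 2.02 = 21.49 mol
n/ν → CO: 8.125, H2: 10.75; CO is limiting.
H2 consumed = (2/1) × 8.125 = 16.25 mol
H2 remaining = 21.49 − 16.25 = 5.240 mol
mass = 5.240 × 2.02 = 10.58 g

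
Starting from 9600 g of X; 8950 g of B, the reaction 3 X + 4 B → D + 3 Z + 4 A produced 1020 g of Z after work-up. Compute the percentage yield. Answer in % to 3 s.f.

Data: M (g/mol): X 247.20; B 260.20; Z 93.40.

42.3 %

n(X) = 9600 / 247.20 = 38.83 mol
n(B) = 8950 / 260.20 = 34.40 mol
n/ν for X = 38.83/3 = 12.94
n/ν for B = 34.40/4 = 8.600
Smallest n/ν is B → limiting reagent.
theoretical n(Z) = (3/4) × 34.40 = 25.80 mol → 2410 g
% yield = 1020 / 2410 × 100 = 42.32 %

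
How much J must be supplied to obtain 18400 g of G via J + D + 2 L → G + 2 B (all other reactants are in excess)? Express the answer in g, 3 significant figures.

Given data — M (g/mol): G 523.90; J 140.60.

n(G) = 18400 / 523.90 = 35.12 mol
n(J) = (1/1) × 35.12 = 35.12 mol
mass = 35.12 × 140.60 = 4938 g

4940 g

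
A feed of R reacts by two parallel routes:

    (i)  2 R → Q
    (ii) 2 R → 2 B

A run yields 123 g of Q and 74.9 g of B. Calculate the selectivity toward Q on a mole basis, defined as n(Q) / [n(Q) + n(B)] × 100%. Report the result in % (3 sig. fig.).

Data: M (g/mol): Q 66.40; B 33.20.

45.1 %

n(Q) = 123 / 66.40 = 1.852 mol
n(B) = 74.9 / 33.20 = 2.256 mol
selectivity = 1.852/(1.852+2.256) × 100 = 45.08 %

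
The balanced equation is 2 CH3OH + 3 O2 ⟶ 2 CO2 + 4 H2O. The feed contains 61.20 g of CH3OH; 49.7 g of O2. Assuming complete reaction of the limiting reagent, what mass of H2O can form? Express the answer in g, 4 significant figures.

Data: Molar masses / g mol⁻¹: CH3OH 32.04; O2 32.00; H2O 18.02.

n(CH3OH) = 61.20 / 32.04 = 1.910 mol
n(O2) = 49.70 / 32.00 = 1.553 mol
n/ν for CH3OH = 1.910/2 = 0.9550
n/ν for O2 = 1.553/3 = 0.5177
Smallest n/ν is O2 → limiting reagent.
n(H2O) = (4/3) × 1.553 = 2.071 mol
mass = 2.071 × 18.02 = 37.32 g

37.32 g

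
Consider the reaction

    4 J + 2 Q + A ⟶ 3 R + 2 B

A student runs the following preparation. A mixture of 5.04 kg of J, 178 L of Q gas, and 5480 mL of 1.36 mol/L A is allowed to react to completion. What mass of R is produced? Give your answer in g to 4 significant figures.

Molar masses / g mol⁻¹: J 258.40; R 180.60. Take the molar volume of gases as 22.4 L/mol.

n(J) = 5.040×1000 / 258.40 = 19.50 mol
n(Q) = 178.0 / 22.4 = 7.946 mol
n(A) = 1.36 × 5480/1000 = 7.453 mol
n/ν for J = 19.50/4 = 4.875
n/ν for Q = 7.946/2 = 3.973
n/ν for A = 7.453/1 = 7.453
Smallest n/ν is Q → limiting reagent.
n(R) = (3/2) × 7.946 = 11.92 mol
mass = 11.92 × 180.60 = 2153 g

2153 g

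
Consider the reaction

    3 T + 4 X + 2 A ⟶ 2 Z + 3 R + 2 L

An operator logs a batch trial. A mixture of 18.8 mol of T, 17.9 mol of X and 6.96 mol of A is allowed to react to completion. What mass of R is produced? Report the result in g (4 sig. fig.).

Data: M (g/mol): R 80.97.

n(T) = 18.80 mol
n(X) = 17.90 mol
n(A) = 6.960 mol
n/ν for T = 18.80/3 = 6.267
n/ν for X = 17.90/4 = 4.475
n/ν for A = 6.960/2 = 3.480
Smallest n/ν is A → limiting reagent.
n(R) = (3/2) × 6.960 = 10.44 mol
mass = 10.44 × 80.97 = 845.3 g

845.3 g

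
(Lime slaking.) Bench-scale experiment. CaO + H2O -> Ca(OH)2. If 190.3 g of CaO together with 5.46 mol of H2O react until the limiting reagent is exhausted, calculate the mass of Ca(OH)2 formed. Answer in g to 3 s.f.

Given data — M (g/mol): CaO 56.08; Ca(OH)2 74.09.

n(CaO) = 190.3 / 56.08 = 3.393 mol
n(H2O) = 5.460 mol
n/ν → CaO: 3.393, H2O: 5.460; CaO is limiting.
n(Ca(OH)2) = (1/1) × 3.393 = 3.393 mol
mass = 3.393 × 74.09 = 251.4 g

251 g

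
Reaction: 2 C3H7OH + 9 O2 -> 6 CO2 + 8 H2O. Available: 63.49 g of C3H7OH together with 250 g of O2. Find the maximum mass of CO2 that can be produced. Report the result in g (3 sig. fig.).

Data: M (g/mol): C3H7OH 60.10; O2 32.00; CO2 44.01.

139 g

n(C3H7OH) = 63.49 / 60.10 = 1.056 mol
n(O2) = 250.0 / 32.00 = 7.813 mol
n/ν for C3H7OH = 1.056/2 = 0.5280
n/ν for O2 = 7.813/9 = 0.8681
Smallest n/ν is C3H7OH → limiting reagent.
n(CO2) = (6/2) × 1.056 = 3.168 mol
mass = 3.168 × 44.01 = 139.4 g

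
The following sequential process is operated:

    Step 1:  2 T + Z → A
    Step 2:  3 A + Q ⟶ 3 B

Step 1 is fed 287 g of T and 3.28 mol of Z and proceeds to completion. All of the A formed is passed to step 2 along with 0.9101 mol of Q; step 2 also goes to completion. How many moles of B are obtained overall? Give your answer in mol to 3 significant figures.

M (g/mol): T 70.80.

Step 1:
n(T) = 287.0 / 70.80 = 4.054 mol
n(Z) = 3.280 mol
n/ν for T = 4.054/2 = 2.027
n/ν for Z = 3.280/1 = 3.280
Smallest n/ν is T → limiting reagent.
n(A) produced = (1/2) × 4.054 = 2.027 mol
Step 2:
n(A) available = 2.027 mol
n(Q) = 0.9101 mol
n/ν for A = 2.027/3 = 0.6757
n/ν for Q = 0.9101/1 = 0.9101
Smallest n/ν is A → limiting reagent.
n(B) = (3/3) × 2.027 = 2.027 mol

2.03 mol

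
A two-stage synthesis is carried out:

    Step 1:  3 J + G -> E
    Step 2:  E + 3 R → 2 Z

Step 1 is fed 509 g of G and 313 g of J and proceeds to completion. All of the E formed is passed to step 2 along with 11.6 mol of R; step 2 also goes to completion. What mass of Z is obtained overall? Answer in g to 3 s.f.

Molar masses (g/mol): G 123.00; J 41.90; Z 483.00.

Step 1:
n(G) = 509.0 / 123.00 = 4.138 mol
n(J) = 313.0 / 41.90 = 7.470 mol
n/ν for G = 4.138/1 = 4.138
n/ν for J = 7.470/3 = 2.490
Smallest n/ν is J → limiting reagent.
n(E) produced = (1/3) × 7.470 = 2.490 mol
Step 2:
n(E) available = 2.490 mol
n(R) = 11.60 mol
n/ν for E = 2.490/1 = 2.490
n/ν for R = 11.60/3 = 3.867
Smallest n/ν is E → limiting reagent.
n(Z) = (2/1) × 2.490 = 4.980 mol
mass = 4.980 × 483.00 = 2405 g

2410 g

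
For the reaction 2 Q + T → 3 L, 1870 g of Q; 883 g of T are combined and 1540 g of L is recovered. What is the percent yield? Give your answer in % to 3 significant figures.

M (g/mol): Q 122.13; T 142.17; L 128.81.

64.2 %

n(Q) = 1870 / 122.13 = 15.31 mol
n(T) = 883.0 / 142.17 = 6.211 mol
n/ν → Q: 7.655, T: 6.211; T is limiting.
theoretical n(L) = (3/1) × 6.211 = 18.63 mol → 2400 g
% yield = 1540 / 2400 × 100 = 64.17 %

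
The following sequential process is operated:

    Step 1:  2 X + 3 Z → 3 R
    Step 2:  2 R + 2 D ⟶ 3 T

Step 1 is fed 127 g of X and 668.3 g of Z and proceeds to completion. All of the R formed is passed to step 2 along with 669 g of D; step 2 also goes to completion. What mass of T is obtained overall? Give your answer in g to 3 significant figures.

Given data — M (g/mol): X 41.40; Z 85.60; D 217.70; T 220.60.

1020 g

Step 1:
n(X) = 127.0 / 41.40 = 3.068 mol
n(Z) = 668.3 / 85.60 = 7.807 mol
n/ν for X = 3.068/2 = 1.534
n/ν for Z = 7.807/3 = 2.602
Smallest n/ν is X → limiting reagent.
n(R) produced = (3/2) × 3.068 = 4.602 mol
Step 2:
n(R) available = 4.602 mol
n(D) = 669.0 / 217.70 = 3.073 mol
n/ν for R = 4.602/2 = 2.301
n/ν for D = 3.073/2 = 1.537
Smallest n/ν is D → limiting reagent.
n(T) = (3/2) × 3.073 = 4.610 mol
mass = 4.610 × 220.60 = 1017 g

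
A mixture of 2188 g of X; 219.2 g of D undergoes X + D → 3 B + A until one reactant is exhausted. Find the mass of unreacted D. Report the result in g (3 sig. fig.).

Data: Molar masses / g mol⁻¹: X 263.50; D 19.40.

n(X) = 2188 / 263.50 = 8.304 mol
n(D) = 219.2 / 19.40 = 11.30 mol
n/ν for X = 8.304/1 = 8.304
n/ν for D = 11.30/1 = 11.30
Smallest n/ν is X → limiting reagent.
D consumed = (1/1) × 8.304 = 8.304 mol
D remaining = 11.30 − 8.304 = 2.996 mol
mass = 2.996 × 19.40 = 58.12 g

58.1 g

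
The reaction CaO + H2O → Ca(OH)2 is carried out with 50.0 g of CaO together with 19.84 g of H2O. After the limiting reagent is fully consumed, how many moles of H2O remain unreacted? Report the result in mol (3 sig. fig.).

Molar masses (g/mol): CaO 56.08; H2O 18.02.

n(CaO) = 50.00 / 56.08 = 0.8916 mol
n(H2O) = 19.84 / 18.02 = 1.101 mol
n/ν for CaO = 0.8916/1 = 0.8916
n/ν for H2O = 1.101/1 = 1.101
Smallest n/ν is CaO → limiting reagent.
H2O consumed = (1/1) × 0.8916 = 0.8916 mol
H2O remaining = 1.101 − 0.8916 = 0.2094 mol

0.209 mol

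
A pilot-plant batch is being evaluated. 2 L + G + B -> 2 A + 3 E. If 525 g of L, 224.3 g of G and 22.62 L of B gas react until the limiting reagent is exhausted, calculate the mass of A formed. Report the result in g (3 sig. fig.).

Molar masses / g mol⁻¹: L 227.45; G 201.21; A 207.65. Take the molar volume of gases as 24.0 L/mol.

391 g

n(L) = 525.0 / 227.45 = 2.308 mol
n(G) = 224.3 / 201.21 = 1.115 mol
n(B) = 22.62 / 24.0 = 0.9425 mol
n/ν → L: 1.154, G: 1.115, B: 0.9425; B is limiting.
n(A) = (2/1) × 0.9425 = 1.885 mol
mass = 1.885 × 207.65 = 391.4 g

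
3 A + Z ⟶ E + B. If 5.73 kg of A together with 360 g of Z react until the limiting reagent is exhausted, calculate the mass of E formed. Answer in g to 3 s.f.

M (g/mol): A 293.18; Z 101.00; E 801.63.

n(A) = 5.730×1000 / 293.18 = 19.54 mol
n(Z) = 360.0 / 101.00 = 3.564 mol
n/ν for A = 19.54/3 = 6.513
n/ν for Z = 3.564/1 = 3.564
Smallest n/ν is Z → limiting reagent.
n(E) = (1/1) × 3.564 = 3.564 mol
mass = 3.564 × 801.63 = 2857 g

2860 g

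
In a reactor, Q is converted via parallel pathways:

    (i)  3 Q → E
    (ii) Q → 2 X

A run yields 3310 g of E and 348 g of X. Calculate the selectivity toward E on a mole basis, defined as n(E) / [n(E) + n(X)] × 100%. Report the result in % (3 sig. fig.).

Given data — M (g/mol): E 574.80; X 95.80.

n(E) = 3310 / 574.80 = 5.759 mol
n(X) = 348 / 95.80 = 3.633 mol
selectivity = 5.759/(5.759+3.633) × 100 = 61.32 %

61.3 %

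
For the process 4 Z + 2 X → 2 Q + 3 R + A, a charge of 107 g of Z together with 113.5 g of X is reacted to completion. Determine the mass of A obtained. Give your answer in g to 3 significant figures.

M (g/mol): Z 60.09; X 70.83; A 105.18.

n(Z) = 107.0 / 60.09 = 1.781 mol
n(X) = 113.5 / 70.83 = 1.602 mol
n/ν for Z = 1.781/4 = 0.4453
n/ν for X = 1.602/2 = 0.8010
Smallest n/ν is Z → limiting reagent.
n(A) = (1/4) × 1.781 = 0.4453 mol
mass = 0.4453 × 105.18 = 46.84 g

46.8 g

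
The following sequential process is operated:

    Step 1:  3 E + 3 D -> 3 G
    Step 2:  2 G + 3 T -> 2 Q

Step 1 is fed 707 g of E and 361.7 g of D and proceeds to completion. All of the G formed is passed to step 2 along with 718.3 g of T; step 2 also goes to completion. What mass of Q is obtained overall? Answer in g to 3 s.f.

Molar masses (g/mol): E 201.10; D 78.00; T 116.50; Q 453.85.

1600 g

Step 1:
n(E) = 707.0 / 201.10 = 3.516 mol
n(D) = 361.7 / 78.00 = 4.637 mol
n/ν for E = 3.516/3 = 1.172
n/ν for D = 4.637/3 = 1.546
Smallest n/ν is E → limiting reagent.
n(G) produced = (3/3) × 3.516 = 3.516 mol
Step 2:
n(G) available = 3.516 mol
n(T) = 718.3 / 116.50 = 6.166 mol
n/ν for G = 3.516/2 = 1.758
n/ν for T = 6.166/3 = 2.055
Smallest n/ν is G → limiting reagent.
n(Q) = (2/2) × 3.516 = 3.516 mol
mass = 3.516 × 453.85 = 1596 g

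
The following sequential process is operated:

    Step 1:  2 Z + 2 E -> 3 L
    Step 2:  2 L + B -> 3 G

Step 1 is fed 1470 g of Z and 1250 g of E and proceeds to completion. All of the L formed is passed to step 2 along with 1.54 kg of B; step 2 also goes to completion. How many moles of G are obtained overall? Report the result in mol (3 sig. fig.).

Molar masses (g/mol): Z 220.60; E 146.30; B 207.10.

Step 1:
n(Z) = 1470 / 220.60 = 6.664 mol
n(E) = 1250 / 146.30 = 8.544 mol
n/ν → Z: 3.332, E: 4.272; Z is limiting.
n(L) produced = (3/2) × 6.664 = 9.996 mol
Step 2:
n(L) available = 9.996 mol
n(B) = 1.540×1000 / 207.10 = 7.436 mol
n/ν → L: 4.998, B: 7.436; L is limiting.
n(G) = (3/2) × 9.996 = 14.99 mol

15.0 mol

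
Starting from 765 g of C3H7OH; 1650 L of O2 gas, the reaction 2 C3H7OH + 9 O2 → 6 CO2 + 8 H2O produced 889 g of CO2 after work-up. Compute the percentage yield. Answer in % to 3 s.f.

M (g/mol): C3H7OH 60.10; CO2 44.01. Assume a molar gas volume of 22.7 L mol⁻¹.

52.9 %

n(C3H7OH) = 765.0 / 60.10 = 12.73 mol
n(O2) = 1650 / 22.7 = 72.69 mol
n/ν for C3H7OH = 12.73/2 = 6.365
n/ν for O2 = 72.69/9 = 8.077
Smallest n/ν is C3H7OH → limiting reagent.
theoretical n(CO2) = (6/2) × 12.73 = 38.19 mol → 1681 g
% yield = 889 / 1681 × 100 = 52.89 %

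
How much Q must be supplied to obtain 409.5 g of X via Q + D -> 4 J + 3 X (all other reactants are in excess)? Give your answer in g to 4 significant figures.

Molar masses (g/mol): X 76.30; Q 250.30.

447.8 g

n(X) = 409.5 / 76.30 = 5.367 mol
n(Q) = (1/3) × 5.367 = 1.789 mol
mass = 1.789 × 250.30 = 447.8 g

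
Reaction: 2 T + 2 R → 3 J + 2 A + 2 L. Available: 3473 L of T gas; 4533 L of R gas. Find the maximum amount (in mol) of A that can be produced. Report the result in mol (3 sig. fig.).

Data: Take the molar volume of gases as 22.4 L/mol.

155 mol

n(T) = 3473 / 22.4 = 155.0 mol
n(R) = 4533 / 22.4 = 202.4 mol
n/ν for T = 155.0/2 = 77.50
n/ν for R = 202.4/2 = 101.2
Smallest n/ν is T → limiting reagent.
n(A) = (2/2) × 155.0 = 155.0 mol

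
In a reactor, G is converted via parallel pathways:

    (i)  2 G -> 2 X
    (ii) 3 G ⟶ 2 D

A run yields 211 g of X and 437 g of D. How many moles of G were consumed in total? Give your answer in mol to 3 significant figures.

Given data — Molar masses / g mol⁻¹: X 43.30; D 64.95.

n(X) = 211 / 43.30 = 4.873 mol
n(D) = 437 / 64.95 = 6.728 mol
n(G) via (i) = (2/2)×4.873 = 4.873 mol
n(G) via (ii) = (3/2)×6.728 = 10.09 mol
total n(G) = 4.873 + 10.09 = 14.96 mol

15.0 mol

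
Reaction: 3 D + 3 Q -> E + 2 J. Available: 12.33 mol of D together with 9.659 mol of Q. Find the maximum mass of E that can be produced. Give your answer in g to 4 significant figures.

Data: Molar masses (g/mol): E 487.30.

1569 g

n(D) = 12.33 mol
n(Q) = 9.659 mol
n/ν for D = 12.33/3 = 4.110
n/ν for Q = 9.659/3 = 3.220
Smallest n/ν is Q → limiting reagent.
n(E) = (1/3) × 9.659 = 3.220 mol
mass = 3.220 × 487.30 = 1569 g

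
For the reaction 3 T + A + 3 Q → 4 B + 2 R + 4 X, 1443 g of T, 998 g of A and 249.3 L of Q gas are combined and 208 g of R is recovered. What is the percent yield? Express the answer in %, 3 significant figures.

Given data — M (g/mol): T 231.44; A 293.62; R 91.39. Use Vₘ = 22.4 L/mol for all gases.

54.8 %

n(T) = 1443 / 231.44 = 6.235 mol
n(A) = 998.0 / 293.62 = 3.399 mol
n(Q) = 249.3 / 22.4 = 11.13 mol
n/ν → T: 2.078, A: 3.399, Q: 3.710; T is limiting.
theoretical n(R) = (2/3) × 6.235 = 4.157 mol → 379.9 g
% yield = 208 / 379.9 × 100 = 54.75 %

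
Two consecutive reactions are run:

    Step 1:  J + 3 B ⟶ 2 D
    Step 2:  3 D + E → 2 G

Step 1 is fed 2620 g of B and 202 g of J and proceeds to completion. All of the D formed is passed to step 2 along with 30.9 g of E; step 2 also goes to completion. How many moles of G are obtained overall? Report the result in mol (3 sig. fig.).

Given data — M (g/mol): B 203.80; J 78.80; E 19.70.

3.14 mol

Step 1:
n(B) = 2620 / 203.80 = 12.86 mol
n(J) = 202.0 / 78.80 = 2.563 mol
n/ν for B = 12.86/3 = 4.287
n/ν for J = 2.563/1 = 2.563
Smallest n/ν is J → limiting reagent.
n(D) produced = (2/1) × 2.563 = 5.126 mol
Step 2:
n(D) available = 5.126 mol
n(E) = 30.90 / 19.70 = 1.569 mol
n/ν for D = 5.126/3 = 1.709
n/ν for E = 1.569/1 = 1.569
Smallest n/ν is E → limiting reagent.
n(G) = (2/1) × 1.569 = 3.138 mol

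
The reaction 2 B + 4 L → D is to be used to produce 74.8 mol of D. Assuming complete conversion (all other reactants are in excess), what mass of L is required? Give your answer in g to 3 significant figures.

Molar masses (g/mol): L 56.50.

n(D) = 74.80 mol
n(L) = (4/1) × 74.80 = 299.2 mol
mass = 299.2 × 56.50 = 16900 g

16900 g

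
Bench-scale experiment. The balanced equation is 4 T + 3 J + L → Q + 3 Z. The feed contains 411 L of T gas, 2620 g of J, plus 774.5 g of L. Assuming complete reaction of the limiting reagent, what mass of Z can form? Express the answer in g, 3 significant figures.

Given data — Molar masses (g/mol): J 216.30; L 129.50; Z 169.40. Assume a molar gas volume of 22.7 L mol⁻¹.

2050 g

n(T) = 411.0 / 22.7 = 18.11 mol
n(J) = 2620 / 216.30 = 12.11 mol
n(L) = 774.5 / 129.50 = 5.981 mol
n/ν → T: 4.528, J: 4.037, L: 5.981; J is limiting.
n(Z) = (3/3) × 12.11 = 12.11 mol
mass = 12.11 × 169.40 = 2051 g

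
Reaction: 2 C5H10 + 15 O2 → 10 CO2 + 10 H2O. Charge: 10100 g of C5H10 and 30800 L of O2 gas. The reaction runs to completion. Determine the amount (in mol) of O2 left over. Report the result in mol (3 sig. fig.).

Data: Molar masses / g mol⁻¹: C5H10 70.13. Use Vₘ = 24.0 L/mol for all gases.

n(C5H10) = 10100 / 70.13 = 144.0 mol
n(O2) = 30800 / 24.0 = 1283 mol
n/ν for C5H10 = 144.0/2 = 72.00
n/ν for O2 = 1283/15 = 85.53
Smallest n/ν is C5H10 → limiting reagent.
O2 consumed = (15/2) × 144.0 = 1080 mol
O2 remaining = 1283 − 1080 = 203.0 mol

203 mol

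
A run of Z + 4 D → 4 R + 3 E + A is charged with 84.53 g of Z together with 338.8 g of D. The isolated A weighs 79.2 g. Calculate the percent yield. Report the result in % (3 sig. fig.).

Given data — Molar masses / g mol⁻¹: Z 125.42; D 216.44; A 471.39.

n(Z) = 84.53 / 125.42 = 0.6740 mol
n(D) = 338.8 / 216.44 = 1.565 mol
n/ν for Z = 0.6740/1 = 0.6740
n/ν for D = 1.565/4 = 0.3913
Smallest n/ν is D → limiting reagent.
theoretical n(A) = (1/4) × 1.565 = 0.3913 mol → 184.5 g
% yield = 79.2 / 184.5 × 100 = 42.93 %

42.9 %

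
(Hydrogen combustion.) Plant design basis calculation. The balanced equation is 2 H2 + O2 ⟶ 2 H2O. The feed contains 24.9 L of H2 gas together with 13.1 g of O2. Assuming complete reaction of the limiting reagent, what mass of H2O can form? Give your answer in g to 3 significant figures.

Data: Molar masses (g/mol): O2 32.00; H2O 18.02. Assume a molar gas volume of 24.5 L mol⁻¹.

14.8 g

n(H2) = 24.90 / 24.5 = 1.016 mol
n(O2) = 13.10 / 32.00 = 0.4094 mol
n/ν → H2: 0.5080, O2: 0.4094; O2 is limiting.
n(H2O) = (2/1) × 0.4094 = 0.8188 mol
mass = 0.8188 × 18.02 = 14.75 g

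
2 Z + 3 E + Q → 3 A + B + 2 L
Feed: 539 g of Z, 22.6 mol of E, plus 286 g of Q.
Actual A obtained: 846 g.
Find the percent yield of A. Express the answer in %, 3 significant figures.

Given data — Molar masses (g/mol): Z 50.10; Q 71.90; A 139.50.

n(Z) = 539.0 / 50.10 = 10.76 mol
n(E) = 22.60 mol
n(Q) = 286.0 / 71.90 = 3.978 mol
n/ν for Z = 10.76/2 = 5.380
n/ν for E = 22.60/3 = 7.533
n/ν for Q = 3.978/1 = 3.978
Smallest n/ν is Q → limiting reagent.
theoretical n(A) = (3/1) × 3.978 = 11.93 mol → 1664 g
% yield = 846 / 1664 × 100 = 50.84 %

50.8 %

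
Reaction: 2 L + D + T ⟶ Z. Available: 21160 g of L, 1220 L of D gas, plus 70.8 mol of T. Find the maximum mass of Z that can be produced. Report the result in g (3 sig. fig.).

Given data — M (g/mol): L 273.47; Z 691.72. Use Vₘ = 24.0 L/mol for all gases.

n(L) = 21160 / 273.47 = 77.38 mol
n(D) = 1220 / 24.0 = 50.83 mol
n(T) = 70.80 mol
n/ν → L: 38.69, D: 50.83, T: 70.80; L is limiting.
n(Z) = (1/2) × 77.38 = 38.69 mol
mass = 38.69 × 691.72 = 26760 g

26800 g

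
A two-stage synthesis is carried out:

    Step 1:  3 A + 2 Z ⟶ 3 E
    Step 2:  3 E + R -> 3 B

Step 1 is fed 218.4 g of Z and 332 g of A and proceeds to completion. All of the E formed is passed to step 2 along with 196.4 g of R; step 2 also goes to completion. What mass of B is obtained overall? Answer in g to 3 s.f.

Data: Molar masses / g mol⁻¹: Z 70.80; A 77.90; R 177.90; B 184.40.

611 g

Step 1:
n(Z) = 218.4 / 70.80 = 3.085 mol
n(A) = 332.0 / 77.90 = 4.262 mol
n/ν for Z = 3.085/2 = 1.543
n/ν for A = 4.262/3 = 1.421
Smallest n/ν is A → limiting reagent.
n(E) produced = (3/3) × 4.262 = 4.262 mol
Step 2:
n(E) available = 4.262 mol
n(R) = 196.4 / 177.90 = 1.104 mol
n/ν for E = 4.262/3 = 1.421
n/ν for R = 1.104/1 = 1.104
Smallest n/ν is R → limiting reagent.
n(B) = (3/1) × 1.104 = 3.312 mol
mass = 3.312 × 184.40 = 610.7 g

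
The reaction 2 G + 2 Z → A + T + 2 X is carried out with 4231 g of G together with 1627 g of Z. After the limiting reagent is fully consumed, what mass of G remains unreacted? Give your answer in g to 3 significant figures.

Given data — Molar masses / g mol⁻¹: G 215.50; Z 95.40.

n(G) = 4231 / 215.50 = 19.63 mol
n(Z) = 1627 / 95.40 = 17.05 mol
n/ν for G = 19.63/2 = 9.815
n/ν for Z = 17.05/2 = 8.525
Smallest n/ν is Z → limiting reagent.
G consumed = (2/2) × 17.05 = 17.05 mol
G remaining = 19.63 − 17.05 = 2.580 mol
mass = 2.580 × 215.50 = 556.0 g

556 g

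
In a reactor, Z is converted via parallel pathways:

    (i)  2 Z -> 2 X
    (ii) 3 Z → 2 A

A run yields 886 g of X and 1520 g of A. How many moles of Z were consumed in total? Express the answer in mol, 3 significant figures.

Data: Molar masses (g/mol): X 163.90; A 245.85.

n(X) = 886 / 163.90 = 5.406 mol
n(A) = 1520 / 245.85 = 6.183 mol
n(Z) via (i) = (2/2)×5.406 = 5.406 mol
n(Z) via (ii) = (3/2)×6.183 = 9.275 mol
total n(Z) = 5.406 + 9.275 = 14.68 mol

14.7 mol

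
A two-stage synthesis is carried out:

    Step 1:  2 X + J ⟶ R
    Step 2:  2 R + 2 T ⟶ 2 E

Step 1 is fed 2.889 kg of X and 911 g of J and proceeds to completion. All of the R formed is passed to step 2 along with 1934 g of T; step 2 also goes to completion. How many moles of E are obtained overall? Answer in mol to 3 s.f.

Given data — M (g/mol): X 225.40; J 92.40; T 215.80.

6.41 mol

Step 1:
n(X) = 2.889×1000 / 225.40 = 12.82 mol
n(J) = 911.0 / 92.40 = 9.859 mol
n/ν for X = 12.82/2 = 6.410
n/ν for J = 9.859/1 = 9.859
Smallest n/ν is X → limiting reagent.
n(R) produced = (1/2) × 12.82 = 6.410 mol
Step 2:
n(R) available = 6.410 mol
n(T) = 1934 / 215.80 = 8.962 mol
n/ν for R = 6.410/2 = 3.205
n/ν for T = 8.962/2 = 4.481
Smallest n/ν is R → limiting reagent.
n(E) = (2/2) × 6.410 = 6.410 mol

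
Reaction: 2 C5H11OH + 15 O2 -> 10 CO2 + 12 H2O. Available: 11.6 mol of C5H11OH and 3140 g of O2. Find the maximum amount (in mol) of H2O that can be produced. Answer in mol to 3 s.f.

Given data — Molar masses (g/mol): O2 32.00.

n(C5H11OH) = 11.60 mol
n(O2) = 3140 / 32.00 = 98.13 mol
n/ν for C5H11OH = 11.60/2 = 5.800
n/ν for O2 = 98.13/15 = 6.542
Smallest n/ν is C5H11OH → limiting reagent.
n(H2O) = (12/2) × 11.60 = 69.60 mol

69.6 mol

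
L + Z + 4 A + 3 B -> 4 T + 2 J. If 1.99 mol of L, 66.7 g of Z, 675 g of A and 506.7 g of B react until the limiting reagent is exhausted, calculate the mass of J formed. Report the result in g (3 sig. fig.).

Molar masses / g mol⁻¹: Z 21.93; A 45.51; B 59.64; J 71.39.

n(L) = 1.990 mol
n(Z) = 66.70 / 21.93 = 3.041 mol
n(A) = 675.0 / 45.51 = 14.83 mol
n(B) = 506.7 / 59.64 = 8.496 mol
n/ν → L: 1.990, Z: 3.041, A: 3.708, B: 2.832; L is limiting.
n(J) = (2/1) × 1.990 = 3.980 mol
mass = 3.980 × 71.39 = 284.1 g

284 g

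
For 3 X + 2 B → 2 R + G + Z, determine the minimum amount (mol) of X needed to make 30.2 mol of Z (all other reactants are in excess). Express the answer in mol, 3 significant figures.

n(Z) = 30.20 mol
n(X) = (3/1) × 30.20 = 90.60 mol

90.6 mol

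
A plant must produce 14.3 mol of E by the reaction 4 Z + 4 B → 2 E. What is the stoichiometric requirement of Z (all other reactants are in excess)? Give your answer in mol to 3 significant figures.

n(E) = 14.30 mol
n(Z) = (4/2) × 14.30 = 28.60 mol

28.6 mol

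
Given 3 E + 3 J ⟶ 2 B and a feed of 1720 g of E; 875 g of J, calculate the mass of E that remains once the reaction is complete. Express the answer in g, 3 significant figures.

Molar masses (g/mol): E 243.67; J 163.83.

n(E) = 1720 / 243.67 = 7.059 mol
n(J) = 875.0 / 163.83 = 5.341 mol
n/ν for E = 7.059/3 = 2.353
n/ν for J = 5.341/3 = 1.780
Smallest n/ν is J → limiting reagent.
E consumed = (3/3) × 5.341 = 5.341 mol
E remaining = 7.059 − 5.341 = 1.718 mol
mass = 1.718 × 243.67 = 418.6 g

419 g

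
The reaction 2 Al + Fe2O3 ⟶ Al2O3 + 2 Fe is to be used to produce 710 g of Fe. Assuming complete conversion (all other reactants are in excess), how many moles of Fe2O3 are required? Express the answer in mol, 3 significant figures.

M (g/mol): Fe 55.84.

6.36 mol

n(Fe) = 710 / 55.84 = 12.71 mol
n(Fe2O3) = (1/2) × 12.71 = 6.355 mol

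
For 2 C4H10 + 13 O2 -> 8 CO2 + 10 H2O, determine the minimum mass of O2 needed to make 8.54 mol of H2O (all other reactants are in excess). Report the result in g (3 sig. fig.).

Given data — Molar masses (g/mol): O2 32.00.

n(H2O) = 8.540 mol
n(O2) = (13/10) × 8.540 = 11.10 mol
mass = 11.10 × 32.00 = 355.2 g

355 g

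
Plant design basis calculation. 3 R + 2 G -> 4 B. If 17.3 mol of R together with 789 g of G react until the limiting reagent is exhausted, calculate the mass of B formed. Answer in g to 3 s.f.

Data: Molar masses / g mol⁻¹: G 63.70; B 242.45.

5590 g

n(R) = 17.30 mol
n(G) = 789.0 / 63.70 = 12.39 mol
n/ν for R = 17.30/3 = 5.767
n/ν for G = 12.39/2 = 6.195
Smallest n/ν is R → limiting reagent.
n(B) = (4/3) × 17.30 = 23.07 mol
mass = 23.07 × 242.45 = 5593 g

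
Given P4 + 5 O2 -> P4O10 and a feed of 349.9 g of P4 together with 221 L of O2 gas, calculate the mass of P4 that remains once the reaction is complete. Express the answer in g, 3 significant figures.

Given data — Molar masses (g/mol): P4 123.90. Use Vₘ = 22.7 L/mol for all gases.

n(P4) = 349.9 / 123.90 = 2.824 mol
n(O2) = 221.0 / 22.7 = 9.736 mol
n/ν for P4 = 2.824/1 = 2.824
n/ν for O2 = 9.736/5 = 1.947
Smallest n/ν is O2 → limiting reagent.
P4 consumed = (1/5) × 9.736 = 1.947 mol
P4 remaining = 2.824 − 1.947 = 0.8770 mol
mass = 0.8770 × 123.90 = 108.7 g

109 g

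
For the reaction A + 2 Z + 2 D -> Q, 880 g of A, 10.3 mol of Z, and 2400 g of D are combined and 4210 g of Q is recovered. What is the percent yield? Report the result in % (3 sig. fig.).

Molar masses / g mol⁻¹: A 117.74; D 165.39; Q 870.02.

94.0 %

n(A) = 880.0 / 117.74 = 7.474 mol
n(Z) = 10.30 mol
n(D) = 2400 / 165.39 = 14.51 mol
n/ν for A = 7.474/1 = 7.474
n/ν for Z = 10.30/2 = 5.150
n/ν for D = 14.51/2 = 7.255
Smallest n/ν is Z → limiting reagent.
theoretical n(Q) = (1/2) × 10.30 = 5.150 mol → 4481 g
% yield = 4210 / 4481 × 100 = 93.95 %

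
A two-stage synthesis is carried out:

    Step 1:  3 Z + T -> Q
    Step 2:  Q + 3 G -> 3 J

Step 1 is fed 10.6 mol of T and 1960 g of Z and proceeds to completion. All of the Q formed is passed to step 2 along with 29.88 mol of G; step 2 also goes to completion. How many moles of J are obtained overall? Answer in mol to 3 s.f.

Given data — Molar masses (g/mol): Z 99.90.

19.6 mol

Step 1:
n(T) = 10.60 mol
n(Z) = 1960 / 99.90 = 19.62 mol
n/ν for T = 10.60/1 = 10.60
n/ν for Z = 19.62/3 = 6.540
Smallest n/ν is Z → limiting reagent.
n(Q) produced = (1/3) × 19.62 = 6.540 mol
Step 2:
n(Q) available = 6.540 mol
n(G) = 29.88 mol
n/ν for Q = 6.540/1 = 6.540
n/ν for G = 29.88/3 = 9.960
Smallest n/ν is Q → limiting reagent.
n(J) = (3/1) × 6.540 = 19.62 mol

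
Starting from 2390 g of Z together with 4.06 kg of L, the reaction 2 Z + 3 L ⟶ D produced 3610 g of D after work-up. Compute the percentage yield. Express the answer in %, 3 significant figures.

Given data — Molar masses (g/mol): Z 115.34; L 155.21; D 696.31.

59.5 %

n(Z) = 2390 / 115.34 = 20.72 mol
n(L) = 4.060×1000 / 155.21 = 26.16 mol
n/ν → Z: 10.36, L: 8.720; L is limiting.
theoretical n(D) = (1/3) × 26.16 = 8.720 mol → 6072 g
% yield = 3610 / 6072 × 100 = 59.45 %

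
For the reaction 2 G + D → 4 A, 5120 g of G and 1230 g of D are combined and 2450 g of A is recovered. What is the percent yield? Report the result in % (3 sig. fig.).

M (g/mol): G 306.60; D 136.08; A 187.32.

39.2 %

n(G) = 5120 / 306.60 = 16.70 mol
n(D) = 1230 / 136.08 = 9.039 mol
n/ν for G = 16.70/2 = 8.350
n/ν for D = 9.039/1 = 9.039
Smallest n/ν is G → limiting reagent.
theoretical n(A) = (4/2) × 16.70 = 33.40 mol → 6256 g
% yield = 2450 / 6256 × 100 = 39.16 %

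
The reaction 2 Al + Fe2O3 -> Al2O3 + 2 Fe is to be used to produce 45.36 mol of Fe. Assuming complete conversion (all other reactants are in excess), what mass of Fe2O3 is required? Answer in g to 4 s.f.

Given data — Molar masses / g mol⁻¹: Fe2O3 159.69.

3622 g

n(Fe) = 45.36 mol
n(Fe2O3) = (1/2) × 45.36 = 22.68 mol
mass = 22.68 × 159.69 = 3622 g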